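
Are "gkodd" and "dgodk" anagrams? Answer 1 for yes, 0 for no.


Strings: "gkodd", "dgodk"
Sorted first:  ddgko
Sorted second: ddgko
Sorted forms match => anagrams

1


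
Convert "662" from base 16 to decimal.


Input: "662" in base 16
Positional expansion:
  Digit '6' (value 6) x 16^2 = 1536
  Digit '6' (value 6) x 16^1 = 96
  Digit '2' (value 2) x 16^0 = 2
Sum = 1634

1634


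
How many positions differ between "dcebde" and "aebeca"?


Comparing "dcebde" and "aebeca" position by position:
  Position 0: 'd' vs 'a' => DIFFER
  Position 1: 'c' vs 'e' => DIFFER
  Position 2: 'e' vs 'b' => DIFFER
  Position 3: 'b' vs 'e' => DIFFER
  Position 4: 'd' vs 'c' => DIFFER
  Position 5: 'e' vs 'a' => DIFFER
Positions that differ: 6

6


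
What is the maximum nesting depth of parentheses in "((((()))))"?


Input: "((((()))))"
Tracking depth:
  Position 0 '(': depth becomes 1
  Position 1 '(': depth becomes 2
  Position 2 '(': depth becomes 3
  Position 3 '(': depth becomes 4
  Position 4 '(': depth becomes 5
  Position 5 ')': depth becomes 4
  Position 6 ')': depth becomes 3
  Position 7 ')': depth becomes 2
  Position 8 ')': depth becomes 1
  Position 9 ')': depth becomes 0
Maximum depth reached: 5

5


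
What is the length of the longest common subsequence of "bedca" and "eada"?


LCS of "bedca" and "eada"
DP table:
           e    a    d    a
      0    0    0    0    0
  b   0    0    0    0    0
  e   0    1    1    1    1
  d   0    1    1    2    2
  c   0    1    1    2    2
  a   0    1    2    2    3
LCS length = dp[5][4] = 3

3


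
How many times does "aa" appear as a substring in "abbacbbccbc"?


Searching for "aa" in "abbacbbccbc"
Scanning each position:
  Position 0: "ab" => no
  Position 1: "bb" => no
  Position 2: "ba" => no
  Position 3: "ac" => no
  Position 4: "cb" => no
  Position 5: "bb" => no
  Position 6: "bc" => no
  Position 7: "cc" => no
  Position 8: "cb" => no
  Position 9: "bc" => no
Total occurrences: 0

0


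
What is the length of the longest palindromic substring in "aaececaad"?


Input: "aaececaad"
Checking substrings for palindromes:
  [2:5] "ece" (len 3) => palindrome
  [3:6] "cec" (len 3) => palindrome
  [0:2] "aa" (len 2) => palindrome
  [6:8] "aa" (len 2) => palindrome
Longest palindromic substring: "ece" with length 3

3


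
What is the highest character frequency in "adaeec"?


Input: adaeec
Character counts:
  'a': 2
  'c': 1
  'd': 1
  'e': 2
Maximum frequency: 2

2


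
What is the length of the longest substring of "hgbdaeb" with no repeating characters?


Input: "hgbdaeb"
Sliding window (track last position of each char):
  Position 0 ('h'): window [0,0] length 1 -- new best
  Position 1 ('g'): window [0,1] length 2 -- new best
  Position 2 ('b'): window [0,2] length 3 -- new best
  Position 3 ('d'): window [0,3] length 4 -- new best
  Position 4 ('a'): window [0,4] length 5 -- new best
  Position 5 ('e'): window [0,5] length 6 -- new best
  Position 6 ('b'): repeat (last at 2), move window start to 3
  Position 6 ('b'): window [3,6] length 4
Longest substring with no repeats: "hgbdae" with length 6

6


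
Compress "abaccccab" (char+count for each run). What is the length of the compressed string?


Input: abaccccab
Runs:
  'a' x 1 => "a1"
  'b' x 1 => "b1"
  'a' x 1 => "a1"
  'c' x 4 => "c4"
  'a' x 1 => "a1"
  'b' x 1 => "b1"
Compressed: "a1b1a1c4a1b1"
Compressed length: 12

12


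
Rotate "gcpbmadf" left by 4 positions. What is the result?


Input: "gcpbmadf", rotate left by 4
First 4 characters: "gcpb"
Remaining characters: "madf"
Concatenate remaining + first: "madf" + "gcpb" = "madfgcpb"

madfgcpb


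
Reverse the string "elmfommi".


Input: elmfommi
Reading characters right to left:
  Position 7: 'i'
  Position 6: 'm'
  Position 5: 'm'
  Position 4: 'o'
  Position 3: 'f'
  Position 2: 'm'
  Position 1: 'l'
  Position 0: 'e'
Reversed: immofmle

immofmle


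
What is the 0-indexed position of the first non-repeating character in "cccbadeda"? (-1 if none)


Input: cccbadeda
Character frequencies:
  'a': 2
  'b': 1
  'c': 3
  'd': 2
  'e': 1
Scanning left to right for freq == 1:
  Position 0 ('c'): freq=3, skip
  Position 1 ('c'): freq=3, skip
  Position 2 ('c'): freq=3, skip
  Position 3 ('b'): unique! => answer = 3

3


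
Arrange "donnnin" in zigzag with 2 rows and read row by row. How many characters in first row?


Zigzag "donnnin" into 2 rows:
Placing characters:
  'd' => row 0
  'o' => row 1
  'n' => row 0
  'n' => row 1
  'n' => row 0
  'i' => row 1
  'n' => row 0
Rows:
  Row 0: "dnnn"
  Row 1: "oni"
First row length: 4

4


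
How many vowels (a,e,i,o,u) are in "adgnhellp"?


Input: adgnhellp
Checking each character:
  'a' at position 0: vowel (running total: 1)
  'd' at position 1: consonant
  'g' at position 2: consonant
  'n' at position 3: consonant
  'h' at position 4: consonant
  'e' at position 5: vowel (running total: 2)
  'l' at position 6: consonant
  'l' at position 7: consonant
  'p' at position 8: consonant
Total vowels: 2

2


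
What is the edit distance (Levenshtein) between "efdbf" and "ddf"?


Computing edit distance: "efdbf" -> "ddf"
DP table:
           d    d    f
      0    1    2    3
  e   1    1    2    3
  f   2    2    2    2
  d   3    2    2    3
  b   4    3    3    3
  f   5    4    4    3
Edit distance = dp[5][3] = 3

3


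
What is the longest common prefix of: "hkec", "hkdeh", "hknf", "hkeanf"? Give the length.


Words: hkec, hkdeh, hknf, hkeanf
  Position 0: all 'h' => match
  Position 1: all 'k' => match
  Position 2: ('e', 'd', 'n', 'e') => mismatch, stop
LCP = "hk" (length 2)

2


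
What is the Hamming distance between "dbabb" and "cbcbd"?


Comparing "dbabb" and "cbcbd" position by position:
  Position 0: 'd' vs 'c' => differ
  Position 1: 'b' vs 'b' => same
  Position 2: 'a' vs 'c' => differ
  Position 3: 'b' vs 'b' => same
  Position 4: 'b' vs 'd' => differ
Total differences (Hamming distance): 3

3


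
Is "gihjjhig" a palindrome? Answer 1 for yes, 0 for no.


Input: gihjjhig
Reversed: gihjjhig
  Compare pos 0 ('g') with pos 7 ('g'): match
  Compare pos 1 ('i') with pos 6 ('i'): match
  Compare pos 2 ('h') with pos 5 ('h'): match
  Compare pos 3 ('j') with pos 4 ('j'): match
Result: palindrome

1


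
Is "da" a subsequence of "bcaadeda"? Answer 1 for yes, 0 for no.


Check if "da" is a subsequence of "bcaadeda"
Greedy scan:
  Position 0 ('b'): no match needed
  Position 1 ('c'): no match needed
  Position 2 ('a'): no match needed
  Position 3 ('a'): no match needed
  Position 4 ('d'): matches sub[0] = 'd'
  Position 5 ('e'): no match needed
  Position 6 ('d'): no match needed
  Position 7 ('a'): matches sub[1] = 'a'
All 2 characters matched => is a subsequence

1


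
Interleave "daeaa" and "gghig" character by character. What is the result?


Interleaving "daeaa" and "gghig":
  Position 0: 'd' from first, 'g' from second => "dg"
  Position 1: 'a' from first, 'g' from second => "ag"
  Position 2: 'e' from first, 'h' from second => "eh"
  Position 3: 'a' from first, 'i' from second => "ai"
  Position 4: 'a' from first, 'g' from second => "ag"
Result: dgagehaiag

dgagehaiag


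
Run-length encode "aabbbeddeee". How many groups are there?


Input: aabbbeddeee
Scanning for consecutive runs:
  Group 1: 'a' x 2 (positions 0-1)
  Group 2: 'b' x 3 (positions 2-4)
  Group 3: 'e' x 1 (positions 5-5)
  Group 4: 'd' x 2 (positions 6-7)
  Group 5: 'e' x 3 (positions 8-10)
Total groups: 5

5


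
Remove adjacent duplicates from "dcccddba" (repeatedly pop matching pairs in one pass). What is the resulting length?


Input: dcccddba
Stack-based adjacent duplicate removal:
  Read 'd': push. Stack: d
  Read 'c': push. Stack: dc
  Read 'c': matches stack top 'c' => pop. Stack: d
  Read 'c': push. Stack: dc
  Read 'd': push. Stack: dcd
  Read 'd': matches stack top 'd' => pop. Stack: dc
  Read 'b': push. Stack: dcb
  Read 'a': push. Stack: dcba
Final stack: "dcba" (length 4)

4


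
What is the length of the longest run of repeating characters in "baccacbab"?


Input: "baccacbab"
Scanning for longest run:
  Position 1 ('a'): new char, reset run to 1
  Position 2 ('c'): new char, reset run to 1
  Position 3 ('c'): continues run of 'c', length=2
  Position 4 ('a'): new char, reset run to 1
  Position 5 ('c'): new char, reset run to 1
  Position 6 ('b'): new char, reset run to 1
  Position 7 ('a'): new char, reset run to 1
  Position 8 ('b'): new char, reset run to 1
Longest run: 'c' with length 2

2


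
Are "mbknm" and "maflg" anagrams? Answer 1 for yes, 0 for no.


Strings: "mbknm", "maflg"
Sorted first:  bkmmn
Sorted second: afglm
Differ at position 0: 'b' vs 'a' => not anagrams

0


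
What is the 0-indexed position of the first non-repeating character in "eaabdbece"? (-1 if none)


Input: eaabdbece
Character frequencies:
  'a': 2
  'b': 2
  'c': 1
  'd': 1
  'e': 3
Scanning left to right for freq == 1:
  Position 0 ('e'): freq=3, skip
  Position 1 ('a'): freq=2, skip
  Position 2 ('a'): freq=2, skip
  Position 3 ('b'): freq=2, skip
  Position 4 ('d'): unique! => answer = 4

4


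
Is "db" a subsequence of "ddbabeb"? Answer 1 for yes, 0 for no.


Check if "db" is a subsequence of "ddbabeb"
Greedy scan:
  Position 0 ('d'): matches sub[0] = 'd'
  Position 1 ('d'): no match needed
  Position 2 ('b'): matches sub[1] = 'b'
  Position 3 ('a'): no match needed
  Position 4 ('b'): no match needed
  Position 5 ('e'): no match needed
  Position 6 ('b'): no match needed
All 2 characters matched => is a subsequence

1


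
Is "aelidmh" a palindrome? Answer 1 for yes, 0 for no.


Input: aelidmh
Reversed: hmdilea
  Compare pos 0 ('a') with pos 6 ('h'): MISMATCH
  Compare pos 1 ('e') with pos 5 ('m'): MISMATCH
  Compare pos 2 ('l') with pos 4 ('d'): MISMATCH
Result: not a palindrome

0


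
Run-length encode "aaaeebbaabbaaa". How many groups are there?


Input: aaaeebbaabbaaa
Scanning for consecutive runs:
  Group 1: 'a' x 3 (positions 0-2)
  Group 2: 'e' x 2 (positions 3-4)
  Group 3: 'b' x 2 (positions 5-6)
  Group 4: 'a' x 2 (positions 7-8)
  Group 5: 'b' x 2 (positions 9-10)
  Group 6: 'a' x 3 (positions 11-13)
Total groups: 6

6


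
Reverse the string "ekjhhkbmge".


Input: ekjhhkbmge
Reading characters right to left:
  Position 9: 'e'
  Position 8: 'g'
  Position 7: 'm'
  Position 6: 'b'
  Position 5: 'k'
  Position 4: 'h'
  Position 3: 'h'
  Position 2: 'j'
  Position 1: 'k'
  Position 0: 'e'
Reversed: egmbkhhjke

egmbkhhjke


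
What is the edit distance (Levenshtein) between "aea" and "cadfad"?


Computing edit distance: "aea" -> "cadfad"
DP table:
           c    a    d    f    a    d
      0    1    2    3    4    5    6
  a   1    1    1    2    3    4    5
  e   2    2    2    2    3    4    5
  a   3    3    2    3    3    3    4
Edit distance = dp[3][6] = 4

4


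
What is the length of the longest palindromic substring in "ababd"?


Input: "ababd"
Checking substrings for palindromes:
  [0:3] "aba" (len 3) => palindrome
  [1:4] "bab" (len 3) => palindrome
Longest palindromic substring: "aba" with length 3

3


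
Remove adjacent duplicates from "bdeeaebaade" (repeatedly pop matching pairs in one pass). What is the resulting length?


Input: bdeeaebaade
Stack-based adjacent duplicate removal:
  Read 'b': push. Stack: b
  Read 'd': push. Stack: bd
  Read 'e': push. Stack: bde
  Read 'e': matches stack top 'e' => pop. Stack: bd
  Read 'a': push. Stack: bda
  Read 'e': push. Stack: bdae
  Read 'b': push. Stack: bdaeb
  Read 'a': push. Stack: bdaeba
  Read 'a': matches stack top 'a' => pop. Stack: bdaeb
  Read 'd': push. Stack: bdaebd
  Read 'e': push. Stack: bdaebde
Final stack: "bdaebde" (length 7)

7


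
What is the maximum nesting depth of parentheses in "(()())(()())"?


Input: "(()())(()())"
Tracking depth:
  Position 0 '(': depth becomes 1
  Position 1 '(': depth becomes 2
  Position 2 ')': depth becomes 1
  Position 3 '(': depth becomes 2
  Position 4 ')': depth becomes 1
  Position 5 ')': depth becomes 0
  Position 6 '(': depth becomes 1
  Position 7 '(': depth becomes 2
  Position 8 ')': depth becomes 1
  Position 9 '(': depth becomes 2
  Position 10 ')': depth becomes 1
  Position 11 ')': depth becomes 0
Maximum depth reached: 2

2


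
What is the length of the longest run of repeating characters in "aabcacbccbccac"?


Input: "aabcacbccbccac"
Scanning for longest run:
  Position 1 ('a'): continues run of 'a', length=2
  Position 2 ('b'): new char, reset run to 1
  Position 3 ('c'): new char, reset run to 1
  Position 4 ('a'): new char, reset run to 1
  Position 5 ('c'): new char, reset run to 1
  Position 6 ('b'): new char, reset run to 1
  Position 7 ('c'): new char, reset run to 1
  Position 8 ('c'): continues run of 'c', length=2
  Position 9 ('b'): new char, reset run to 1
  Position 10 ('c'): new char, reset run to 1
  Position 11 ('c'): continues run of 'c', length=2
  Position 12 ('a'): new char, reset run to 1
  Position 13 ('c'): new char, reset run to 1
Longest run: 'a' with length 2

2


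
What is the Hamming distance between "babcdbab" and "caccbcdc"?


Comparing "babcdbab" and "caccbcdc" position by position:
  Position 0: 'b' vs 'c' => differ
  Position 1: 'a' vs 'a' => same
  Position 2: 'b' vs 'c' => differ
  Position 3: 'c' vs 'c' => same
  Position 4: 'd' vs 'b' => differ
  Position 5: 'b' vs 'c' => differ
  Position 6: 'a' vs 'd' => differ
  Position 7: 'b' vs 'c' => differ
Total differences (Hamming distance): 6

6


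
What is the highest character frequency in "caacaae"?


Input: caacaae
Character counts:
  'a': 4
  'c': 2
  'e': 1
Maximum frequency: 4

4


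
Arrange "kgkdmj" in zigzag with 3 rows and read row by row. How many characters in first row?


Zigzag "kgkdmj" into 3 rows:
Placing characters:
  'k' => row 0
  'g' => row 1
  'k' => row 2
  'd' => row 1
  'm' => row 0
  'j' => row 1
Rows:
  Row 0: "km"
  Row 1: "gdj"
  Row 2: "k"
First row length: 2

2


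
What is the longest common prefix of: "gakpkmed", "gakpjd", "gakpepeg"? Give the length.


Words: gakpkmed, gakpjd, gakpepeg
  Position 0: all 'g' => match
  Position 1: all 'a' => match
  Position 2: all 'k' => match
  Position 3: all 'p' => match
  Position 4: ('k', 'j', 'e') => mismatch, stop
LCP = "gakp" (length 4)

4


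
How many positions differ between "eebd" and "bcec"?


Comparing "eebd" and "bcec" position by position:
  Position 0: 'e' vs 'b' => DIFFER
  Position 1: 'e' vs 'c' => DIFFER
  Position 2: 'b' vs 'e' => DIFFER
  Position 3: 'd' vs 'c' => DIFFER
Positions that differ: 4

4


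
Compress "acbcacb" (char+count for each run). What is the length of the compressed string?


Input: acbcacb
Runs:
  'a' x 1 => "a1"
  'c' x 1 => "c1"
  'b' x 1 => "b1"
  'c' x 1 => "c1"
  'a' x 1 => "a1"
  'c' x 1 => "c1"
  'b' x 1 => "b1"
Compressed: "a1c1b1c1a1c1b1"
Compressed length: 14

14


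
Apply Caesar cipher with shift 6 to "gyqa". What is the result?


Caesar cipher: shift "gyqa" by 6
  'g' (pos 6) + 6 = pos 12 = 'm'
  'y' (pos 24) + 6 = pos 4 = 'e'
  'q' (pos 16) + 6 = pos 22 = 'w'
  'a' (pos 0) + 6 = pos 6 = 'g'
Result: mewg

mewg


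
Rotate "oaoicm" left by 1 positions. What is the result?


Input: "oaoicm", rotate left by 1
First 1 characters: "o"
Remaining characters: "aoicm"
Concatenate remaining + first: "aoicm" + "o" = "aoicmo"

aoicmo


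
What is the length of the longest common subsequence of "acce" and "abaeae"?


LCS of "acce" and "abaeae"
DP table:
           a    b    a    e    a    e
      0    0    0    0    0    0    0
  a   0    1    1    1    1    1    1
  c   0    1    1    1    1    1    1
  c   0    1    1    1    1    1    1
  e   0    1    1    1    2    2    2
LCS length = dp[4][6] = 2

2


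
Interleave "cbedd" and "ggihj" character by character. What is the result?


Interleaving "cbedd" and "ggihj":
  Position 0: 'c' from first, 'g' from second => "cg"
  Position 1: 'b' from first, 'g' from second => "bg"
  Position 2: 'e' from first, 'i' from second => "ei"
  Position 3: 'd' from first, 'h' from second => "dh"
  Position 4: 'd' from first, 'j' from second => "dj"
Result: cgbgeidhdj

cgbgeidhdj


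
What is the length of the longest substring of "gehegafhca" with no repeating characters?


Input: "gehegafhca"
Sliding window (track last position of each char):
  Position 0 ('g'): window [0,0] length 1 -- new best
  Position 1 ('e'): window [0,1] length 2 -- new best
  Position 2 ('h'): window [0,2] length 3 -- new best
  Position 3 ('e'): repeat (last at 1), move window start to 2
  Position 3 ('e'): window [2,3] length 2
  Position 4 ('g'): window [2,4] length 3
  Position 5 ('a'): window [2,5] length 4 -- new best
  Position 6 ('f'): window [2,6] length 5 -- new best
  Position 7 ('h'): repeat (last at 2), move window start to 3
  Position 7 ('h'): window [3,7] length 5
  Position 8 ('c'): window [3,8] length 6 -- new best
  Position 9 ('a'): repeat (last at 5), move window start to 6
  Position 9 ('a'): window [6,9] length 4
Longest substring with no repeats: "egafhc" with length 6

6


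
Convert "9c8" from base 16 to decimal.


Input: "9c8" in base 16
Positional expansion:
  Digit '9' (value 9) x 16^2 = 2304
  Digit 'c' (value 12) x 16^1 = 192
  Digit '8' (value 8) x 16^0 = 8
Sum = 2504

2504


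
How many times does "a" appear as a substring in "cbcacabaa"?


Searching for "a" in "cbcacabaa"
Scanning each position:
  Position 0: "c" => no
  Position 1: "b" => no
  Position 2: "c" => no
  Position 3: "a" => MATCH
  Position 4: "c" => no
  Position 5: "a" => MATCH
  Position 6: "b" => no
  Position 7: "a" => MATCH
  Position 8: "a" => MATCH
Total occurrences: 4

4


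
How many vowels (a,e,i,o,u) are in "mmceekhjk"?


Input: mmceekhjk
Checking each character:
  'm' at position 0: consonant
  'm' at position 1: consonant
  'c' at position 2: consonant
  'e' at position 3: vowel (running total: 1)
  'e' at position 4: vowel (running total: 2)
  'k' at position 5: consonant
  'h' at position 6: consonant
  'j' at position 7: consonant
  'k' at position 8: consonant
Total vowels: 2

2


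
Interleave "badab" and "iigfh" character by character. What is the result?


Interleaving "badab" and "iigfh":
  Position 0: 'b' from first, 'i' from second => "bi"
  Position 1: 'a' from first, 'i' from second => "ai"
  Position 2: 'd' from first, 'g' from second => "dg"
  Position 3: 'a' from first, 'f' from second => "af"
  Position 4: 'b' from first, 'h' from second => "bh"
Result: biaidgafbh

biaidgafbh


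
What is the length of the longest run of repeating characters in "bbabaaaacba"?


Input: "bbabaaaacba"
Scanning for longest run:
  Position 1 ('b'): continues run of 'b', length=2
  Position 2 ('a'): new char, reset run to 1
  Position 3 ('b'): new char, reset run to 1
  Position 4 ('a'): new char, reset run to 1
  Position 5 ('a'): continues run of 'a', length=2
  Position 6 ('a'): continues run of 'a', length=3
  Position 7 ('a'): continues run of 'a', length=4
  Position 8 ('c'): new char, reset run to 1
  Position 9 ('b'): new char, reset run to 1
  Position 10 ('a'): new char, reset run to 1
Longest run: 'a' with length 4

4


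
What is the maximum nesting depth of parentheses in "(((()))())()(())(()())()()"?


Input: "(((()))())()(())(()())()()"
Tracking depth:
  Position 0 '(': depth becomes 1
  Position 1 '(': depth becomes 2
  Position 2 '(': depth becomes 3
  Position 3 '(': depth becomes 4
  Position 4 ')': depth becomes 3
  Position 5 ')': depth becomes 2
  Position 6 ')': depth becomes 1
  Position 7 '(': depth becomes 2
  Position 8 ')': depth becomes 1
  Position 9 ')': depth becomes 0
  Position 10 '(': depth becomes 1
  Position 11 ')': depth becomes 0
  Position 12 '(': depth becomes 1
  Position 13 '(': depth becomes 2
  Position 14 ')': depth becomes 1
  Position 15 ')': depth becomes 0
  Position 16 '(': depth becomes 1
  Position 17 '(': depth becomes 2
  Position 18 ')': depth becomes 1
  Position 19 '(': depth becomes 2
  Position 20 ')': depth becomes 1
  Position 21 ')': depth becomes 0
  Position 22 '(': depth becomes 1
  Position 23 ')': depth becomes 0
  Position 24 '(': depth becomes 1
  Position 25 ')': depth becomes 0
Maximum depth reached: 4

4


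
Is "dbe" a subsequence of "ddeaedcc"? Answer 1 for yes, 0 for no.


Check if "dbe" is a subsequence of "ddeaedcc"
Greedy scan:
  Position 0 ('d'): matches sub[0] = 'd'
  Position 1 ('d'): no match needed
  Position 2 ('e'): no match needed
  Position 3 ('a'): no match needed
  Position 4 ('e'): no match needed
  Position 5 ('d'): no match needed
  Position 6 ('c'): no match needed
  Position 7 ('c'): no match needed
Only matched 1/3 characters => not a subsequence

0


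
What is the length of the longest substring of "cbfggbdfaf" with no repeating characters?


Input: "cbfggbdfaf"
Sliding window (track last position of each char):
  Position 0 ('c'): window [0,0] length 1 -- new best
  Position 1 ('b'): window [0,1] length 2 -- new best
  Position 2 ('f'): window [0,2] length 3 -- new best
  Position 3 ('g'): window [0,3] length 4 -- new best
  Position 4 ('g'): repeat (last at 3), move window start to 4
  Position 4 ('g'): window [4,4] length 1
  Position 5 ('b'): window [4,5] length 2
  Position 6 ('d'): window [4,6] length 3
  Position 7 ('f'): window [4,7] length 4
  Position 8 ('a'): window [4,8] length 5 -- new best
  Position 9 ('f'): repeat (last at 7), move window start to 8
  Position 9 ('f'): window [8,9] length 2
Longest substring with no repeats: "gbdfa" with length 5

5


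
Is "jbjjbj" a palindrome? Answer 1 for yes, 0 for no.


Input: jbjjbj
Reversed: jbjjbj
  Compare pos 0 ('j') with pos 5 ('j'): match
  Compare pos 1 ('b') with pos 4 ('b'): match
  Compare pos 2 ('j') with pos 3 ('j'): match
Result: palindrome

1


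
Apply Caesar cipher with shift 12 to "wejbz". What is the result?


Caesar cipher: shift "wejbz" by 12
  'w' (pos 22) + 12 = pos 8 = 'i'
  'e' (pos 4) + 12 = pos 16 = 'q'
  'j' (pos 9) + 12 = pos 21 = 'v'
  'b' (pos 1) + 12 = pos 13 = 'n'
  'z' (pos 25) + 12 = pos 11 = 'l'
Result: iqvnl

iqvnl


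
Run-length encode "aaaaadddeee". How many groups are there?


Input: aaaaadddeee
Scanning for consecutive runs:
  Group 1: 'a' x 5 (positions 0-4)
  Group 2: 'd' x 3 (positions 5-7)
  Group 3: 'e' x 3 (positions 8-10)
Total groups: 3

3


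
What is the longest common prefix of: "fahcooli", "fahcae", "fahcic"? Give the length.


Words: fahcooli, fahcae, fahcic
  Position 0: all 'f' => match
  Position 1: all 'a' => match
  Position 2: all 'h' => match
  Position 3: all 'c' => match
  Position 4: ('o', 'a', 'i') => mismatch, stop
LCP = "fahc" (length 4)

4


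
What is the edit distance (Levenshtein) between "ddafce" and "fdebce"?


Computing edit distance: "ddafce" -> "fdebce"
DP table:
           f    d    e    b    c    e
      0    1    2    3    4    5    6
  d   1    1    1    2    3    4    5
  d   2    2    1    2    3    4    5
  a   3    3    2    2    3    4    5
  f   4    3    3    3    3    4    5
  c   5    4    4    4    4    3    4
  e   6    5    5    4    5    4    3
Edit distance = dp[6][6] = 3

3


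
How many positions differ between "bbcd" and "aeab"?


Comparing "bbcd" and "aeab" position by position:
  Position 0: 'b' vs 'a' => DIFFER
  Position 1: 'b' vs 'e' => DIFFER
  Position 2: 'c' vs 'a' => DIFFER
  Position 3: 'd' vs 'b' => DIFFER
Positions that differ: 4

4


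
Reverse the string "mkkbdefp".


Input: mkkbdefp
Reading characters right to left:
  Position 7: 'p'
  Position 6: 'f'
  Position 5: 'e'
  Position 4: 'd'
  Position 3: 'b'
  Position 2: 'k'
  Position 1: 'k'
  Position 0: 'm'
Reversed: pfedbkkm

pfedbkkm


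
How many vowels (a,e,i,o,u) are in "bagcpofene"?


Input: bagcpofene
Checking each character:
  'b' at position 0: consonant
  'a' at position 1: vowel (running total: 1)
  'g' at position 2: consonant
  'c' at position 3: consonant
  'p' at position 4: consonant
  'o' at position 5: vowel (running total: 2)
  'f' at position 6: consonant
  'e' at position 7: vowel (running total: 3)
  'n' at position 8: consonant
  'e' at position 9: vowel (running total: 4)
Total vowels: 4

4


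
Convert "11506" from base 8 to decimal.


Input: "11506" in base 8
Positional expansion:
  Digit '1' (value 1) x 8^4 = 4096
  Digit '1' (value 1) x 8^3 = 512
  Digit '5' (value 5) x 8^2 = 320
  Digit '0' (value 0) x 8^1 = 0
  Digit '6' (value 6) x 8^0 = 6
Sum = 4934

4934


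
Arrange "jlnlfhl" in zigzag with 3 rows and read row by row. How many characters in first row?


Zigzag "jlnlfhl" into 3 rows:
Placing characters:
  'j' => row 0
  'l' => row 1
  'n' => row 2
  'l' => row 1
  'f' => row 0
  'h' => row 1
  'l' => row 2
Rows:
  Row 0: "jf"
  Row 1: "llh"
  Row 2: "nl"
First row length: 2

2


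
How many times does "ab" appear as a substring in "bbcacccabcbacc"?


Searching for "ab" in "bbcacccabcbacc"
Scanning each position:
  Position 0: "bb" => no
  Position 1: "bc" => no
  Position 2: "ca" => no
  Position 3: "ac" => no
  Position 4: "cc" => no
  Position 5: "cc" => no
  Position 6: "ca" => no
  Position 7: "ab" => MATCH
  Position 8: "bc" => no
  Position 9: "cb" => no
  Position 10: "ba" => no
  Position 11: "ac" => no
  Position 12: "cc" => no
Total occurrences: 1

1


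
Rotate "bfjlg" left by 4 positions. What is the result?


Input: "bfjlg", rotate left by 4
First 4 characters: "bfjl"
Remaining characters: "g"
Concatenate remaining + first: "g" + "bfjl" = "gbfjl"

gbfjl


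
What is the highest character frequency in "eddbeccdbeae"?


Input: eddbeccdbeae
Character counts:
  'a': 1
  'b': 2
  'c': 2
  'd': 3
  'e': 4
Maximum frequency: 4

4


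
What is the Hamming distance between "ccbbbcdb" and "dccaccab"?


Comparing "ccbbbcdb" and "dccaccab" position by position:
  Position 0: 'c' vs 'd' => differ
  Position 1: 'c' vs 'c' => same
  Position 2: 'b' vs 'c' => differ
  Position 3: 'b' vs 'a' => differ
  Position 4: 'b' vs 'c' => differ
  Position 5: 'c' vs 'c' => same
  Position 6: 'd' vs 'a' => differ
  Position 7: 'b' vs 'b' => same
Total differences (Hamming distance): 5

5


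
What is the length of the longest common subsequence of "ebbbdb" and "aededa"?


LCS of "ebbbdb" and "aededa"
DP table:
           a    e    d    e    d    a
      0    0    0    0    0    0    0
  e   0    0    1    1    1    1    1
  b   0    0    1    1    1    1    1
  b   0    0    1    1    1    1    1
  b   0    0    1    1    1    1    1
  d   0    0    1    2    2    2    2
  b   0    0    1    2    2    2    2
LCS length = dp[6][6] = 2

2


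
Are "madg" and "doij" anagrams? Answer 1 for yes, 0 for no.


Strings: "madg", "doij"
Sorted first:  adgm
Sorted second: dijo
Differ at position 0: 'a' vs 'd' => not anagrams

0


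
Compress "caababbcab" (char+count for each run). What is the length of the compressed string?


Input: caababbcab
Runs:
  'c' x 1 => "c1"
  'a' x 2 => "a2"
  'b' x 1 => "b1"
  'a' x 1 => "a1"
  'b' x 2 => "b2"
  'c' x 1 => "c1"
  'a' x 1 => "a1"
  'b' x 1 => "b1"
Compressed: "c1a2b1a1b2c1a1b1"
Compressed length: 16

16


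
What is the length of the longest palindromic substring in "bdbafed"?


Input: "bdbafed"
Checking substrings for palindromes:
  [0:3] "bdb" (len 3) => palindrome
Longest palindromic substring: "bdb" with length 3

3


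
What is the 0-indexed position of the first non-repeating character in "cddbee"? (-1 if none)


Input: cddbee
Character frequencies:
  'b': 1
  'c': 1
  'd': 2
  'e': 2
Scanning left to right for freq == 1:
  Position 0 ('c'): unique! => answer = 0

0


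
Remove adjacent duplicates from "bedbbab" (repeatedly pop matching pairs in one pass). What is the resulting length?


Input: bedbbab
Stack-based adjacent duplicate removal:
  Read 'b': push. Stack: b
  Read 'e': push. Stack: be
  Read 'd': push. Stack: bed
  Read 'b': push. Stack: bedb
  Read 'b': matches stack top 'b' => pop. Stack: bed
  Read 'a': push. Stack: beda
  Read 'b': push. Stack: bedab
Final stack: "bedab" (length 5)

5


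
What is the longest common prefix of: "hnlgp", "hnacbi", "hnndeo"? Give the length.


Words: hnlgp, hnacbi, hnndeo
  Position 0: all 'h' => match
  Position 1: all 'n' => match
  Position 2: ('l', 'a', 'n') => mismatch, stop
LCP = "hn" (length 2)

2


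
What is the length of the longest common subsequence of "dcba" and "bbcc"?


LCS of "dcba" and "bbcc"
DP table:
           b    b    c    c
      0    0    0    0    0
  d   0    0    0    0    0
  c   0    0    0    1    1
  b   0    1    1    1    1
  a   0    1    1    1    1
LCS length = dp[4][4] = 1

1


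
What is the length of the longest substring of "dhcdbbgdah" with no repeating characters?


Input: "dhcdbbgdah"
Sliding window (track last position of each char):
  Position 0 ('d'): window [0,0] length 1 -- new best
  Position 1 ('h'): window [0,1] length 2 -- new best
  Position 2 ('c'): window [0,2] length 3 -- new best
  Position 3 ('d'): repeat (last at 0), move window start to 1
  Position 3 ('d'): window [1,3] length 3
  Position 4 ('b'): window [1,4] length 4 -- new best
  Position 5 ('b'): repeat (last at 4), move window start to 5
  Position 5 ('b'): window [5,5] length 1
  Position 6 ('g'): window [5,6] length 2
  Position 7 ('d'): window [5,7] length 3
  Position 8 ('a'): window [5,8] length 4
  Position 9 ('h'): window [5,9] length 5 -- new best
Longest substring with no repeats: "bgdah" with length 5

5


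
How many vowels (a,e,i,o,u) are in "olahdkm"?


Input: olahdkm
Checking each character:
  'o' at position 0: vowel (running total: 1)
  'l' at position 1: consonant
  'a' at position 2: vowel (running total: 2)
  'h' at position 3: consonant
  'd' at position 4: consonant
  'k' at position 5: consonant
  'm' at position 6: consonant
Total vowels: 2

2


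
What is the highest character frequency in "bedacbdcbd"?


Input: bedacbdcbd
Character counts:
  'a': 1
  'b': 3
  'c': 2
  'd': 3
  'e': 1
Maximum frequency: 3

3


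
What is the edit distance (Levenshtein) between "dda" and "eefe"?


Computing edit distance: "dda" -> "eefe"
DP table:
           e    e    f    e
      0    1    2    3    4
  d   1    1    2    3    4
  d   2    2    2    3    4
  a   3    3    3    3    4
Edit distance = dp[3][4] = 4

4


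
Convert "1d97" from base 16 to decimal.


Input: "1d97" in base 16
Positional expansion:
  Digit '1' (value 1) x 16^3 = 4096
  Digit 'd' (value 13) x 16^2 = 3328
  Digit '9' (value 9) x 16^1 = 144
  Digit '7' (value 7) x 16^0 = 7
Sum = 7575

7575


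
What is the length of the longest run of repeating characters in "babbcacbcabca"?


Input: "babbcacbcabca"
Scanning for longest run:
  Position 1 ('a'): new char, reset run to 1
  Position 2 ('b'): new char, reset run to 1
  Position 3 ('b'): continues run of 'b', length=2
  Position 4 ('c'): new char, reset run to 1
  Position 5 ('a'): new char, reset run to 1
  Position 6 ('c'): new char, reset run to 1
  Position 7 ('b'): new char, reset run to 1
  Position 8 ('c'): new char, reset run to 1
  Position 9 ('a'): new char, reset run to 1
  Position 10 ('b'): new char, reset run to 1
  Position 11 ('c'): new char, reset run to 1
  Position 12 ('a'): new char, reset run to 1
Longest run: 'b' with length 2

2


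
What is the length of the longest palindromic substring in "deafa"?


Input: "deafa"
Checking substrings for palindromes:
  [2:5] "afa" (len 3) => palindrome
Longest palindromic substring: "afa" with length 3

3


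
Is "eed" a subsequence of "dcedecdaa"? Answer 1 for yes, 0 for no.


Check if "eed" is a subsequence of "dcedecdaa"
Greedy scan:
  Position 0 ('d'): no match needed
  Position 1 ('c'): no match needed
  Position 2 ('e'): matches sub[0] = 'e'
  Position 3 ('d'): no match needed
  Position 4 ('e'): matches sub[1] = 'e'
  Position 5 ('c'): no match needed
  Position 6 ('d'): matches sub[2] = 'd'
  Position 7 ('a'): no match needed
  Position 8 ('a'): no match needed
All 3 characters matched => is a subsequence

1


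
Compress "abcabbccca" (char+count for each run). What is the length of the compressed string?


Input: abcabbccca
Runs:
  'a' x 1 => "a1"
  'b' x 1 => "b1"
  'c' x 1 => "c1"
  'a' x 1 => "a1"
  'b' x 2 => "b2"
  'c' x 3 => "c3"
  'a' x 1 => "a1"
Compressed: "a1b1c1a1b2c3a1"
Compressed length: 14

14


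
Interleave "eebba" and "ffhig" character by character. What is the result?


Interleaving "eebba" and "ffhig":
  Position 0: 'e' from first, 'f' from second => "ef"
  Position 1: 'e' from first, 'f' from second => "ef"
  Position 2: 'b' from first, 'h' from second => "bh"
  Position 3: 'b' from first, 'i' from second => "bi"
  Position 4: 'a' from first, 'g' from second => "ag"
Result: efefbhbiag

efefbhbiag


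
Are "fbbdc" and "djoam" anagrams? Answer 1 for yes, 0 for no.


Strings: "fbbdc", "djoam"
Sorted first:  bbcdf
Sorted second: adjmo
Differ at position 0: 'b' vs 'a' => not anagrams

0


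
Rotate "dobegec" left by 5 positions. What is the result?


Input: "dobegec", rotate left by 5
First 5 characters: "dobeg"
Remaining characters: "ec"
Concatenate remaining + first: "ec" + "dobeg" = "ecdobeg"

ecdobeg


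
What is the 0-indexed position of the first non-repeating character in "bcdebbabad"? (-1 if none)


Input: bcdebbabad
Character frequencies:
  'a': 2
  'b': 4
  'c': 1
  'd': 2
  'e': 1
Scanning left to right for freq == 1:
  Position 0 ('b'): freq=4, skip
  Position 1 ('c'): unique! => answer = 1

1


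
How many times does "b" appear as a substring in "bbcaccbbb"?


Searching for "b" in "bbcaccbbb"
Scanning each position:
  Position 0: "b" => MATCH
  Position 1: "b" => MATCH
  Position 2: "c" => no
  Position 3: "a" => no
  Position 4: "c" => no
  Position 5: "c" => no
  Position 6: "b" => MATCH
  Position 7: "b" => MATCH
  Position 8: "b" => MATCH
Total occurrences: 5

5


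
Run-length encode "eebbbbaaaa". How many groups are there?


Input: eebbbbaaaa
Scanning for consecutive runs:
  Group 1: 'e' x 2 (positions 0-1)
  Group 2: 'b' x 4 (positions 2-5)
  Group 3: 'a' x 4 (positions 6-9)
Total groups: 3

3


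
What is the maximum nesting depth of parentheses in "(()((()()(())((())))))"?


Input: "(()((()()(())((())))))"
Tracking depth:
  Position 0 '(': depth becomes 1
  Position 1 '(': depth becomes 2
  Position 2 ')': depth becomes 1
  Position 3 '(': depth becomes 2
  Position 4 '(': depth becomes 3
  Position 5 '(': depth becomes 4
  Position 6 ')': depth becomes 3
  Position 7 '(': depth becomes 4
  Position 8 ')': depth becomes 3
  Position 9 '(': depth becomes 4
  Position 10 '(': depth becomes 5
  Position 11 ')': depth becomes 4
  Position 12 ')': depth becomes 3
  Position 13 '(': depth becomes 4
  Position 14 '(': depth becomes 5
  Position 15 '(': depth becomes 6
  Position 16 ')': depth becomes 5
  Position 17 ')': depth becomes 4
  Position 18 ')': depth becomes 3
  Position 19 ')': depth becomes 2
  Position 20 ')': depth becomes 1
  Position 21 ')': depth becomes 0
Maximum depth reached: 6

6


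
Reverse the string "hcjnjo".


Input: hcjnjo
Reading characters right to left:
  Position 5: 'o'
  Position 4: 'j'
  Position 3: 'n'
  Position 2: 'j'
  Position 1: 'c'
  Position 0: 'h'
Reversed: ojnjch

ojnjch


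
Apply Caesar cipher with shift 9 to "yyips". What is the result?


Caesar cipher: shift "yyips" by 9
  'y' (pos 24) + 9 = pos 7 = 'h'
  'y' (pos 24) + 9 = pos 7 = 'h'
  'i' (pos 8) + 9 = pos 17 = 'r'
  'p' (pos 15) + 9 = pos 24 = 'y'
  's' (pos 18) + 9 = pos 1 = 'b'
Result: hhryb

hhryb


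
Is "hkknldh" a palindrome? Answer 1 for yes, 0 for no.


Input: hkknldh
Reversed: hdlnkkh
  Compare pos 0 ('h') with pos 6 ('h'): match
  Compare pos 1 ('k') with pos 5 ('d'): MISMATCH
  Compare pos 2 ('k') with pos 4 ('l'): MISMATCH
Result: not a palindrome

0


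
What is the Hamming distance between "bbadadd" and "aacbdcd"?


Comparing "bbadadd" and "aacbdcd" position by position:
  Position 0: 'b' vs 'a' => differ
  Position 1: 'b' vs 'a' => differ
  Position 2: 'a' vs 'c' => differ
  Position 3: 'd' vs 'b' => differ
  Position 4: 'a' vs 'd' => differ
  Position 5: 'd' vs 'c' => differ
  Position 6: 'd' vs 'd' => same
Total differences (Hamming distance): 6

6


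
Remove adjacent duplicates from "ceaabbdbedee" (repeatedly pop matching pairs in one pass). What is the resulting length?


Input: ceaabbdbedee
Stack-based adjacent duplicate removal:
  Read 'c': push. Stack: c
  Read 'e': push. Stack: ce
  Read 'a': push. Stack: cea
  Read 'a': matches stack top 'a' => pop. Stack: ce
  Read 'b': push. Stack: ceb
  Read 'b': matches stack top 'b' => pop. Stack: ce
  Read 'd': push. Stack: ced
  Read 'b': push. Stack: cedb
  Read 'e': push. Stack: cedbe
  Read 'd': push. Stack: cedbed
  Read 'e': push. Stack: cedbede
  Read 'e': matches stack top 'e' => pop. Stack: cedbed
Final stack: "cedbed" (length 6)

6


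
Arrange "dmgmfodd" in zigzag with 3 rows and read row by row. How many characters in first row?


Zigzag "dmgmfodd" into 3 rows:
Placing characters:
  'd' => row 0
  'm' => row 1
  'g' => row 2
  'm' => row 1
  'f' => row 0
  'o' => row 1
  'd' => row 2
  'd' => row 1
Rows:
  Row 0: "df"
  Row 1: "mmod"
  Row 2: "gd"
First row length: 2

2


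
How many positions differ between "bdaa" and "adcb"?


Comparing "bdaa" and "adcb" position by position:
  Position 0: 'b' vs 'a' => DIFFER
  Position 1: 'd' vs 'd' => same
  Position 2: 'a' vs 'c' => DIFFER
  Position 3: 'a' vs 'b' => DIFFER
Positions that differ: 3

3


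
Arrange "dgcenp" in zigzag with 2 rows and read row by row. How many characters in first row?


Zigzag "dgcenp" into 2 rows:
Placing characters:
  'd' => row 0
  'g' => row 1
  'c' => row 0
  'e' => row 1
  'n' => row 0
  'p' => row 1
Rows:
  Row 0: "dcn"
  Row 1: "gep"
First row length: 3

3


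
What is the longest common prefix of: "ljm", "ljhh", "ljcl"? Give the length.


Words: ljm, ljhh, ljcl
  Position 0: all 'l' => match
  Position 1: all 'j' => match
  Position 2: ('m', 'h', 'c') => mismatch, stop
LCP = "lj" (length 2)

2


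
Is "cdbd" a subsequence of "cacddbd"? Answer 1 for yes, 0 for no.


Check if "cdbd" is a subsequence of "cacddbd"
Greedy scan:
  Position 0 ('c'): matches sub[0] = 'c'
  Position 1 ('a'): no match needed
  Position 2 ('c'): no match needed
  Position 3 ('d'): matches sub[1] = 'd'
  Position 4 ('d'): no match needed
  Position 5 ('b'): matches sub[2] = 'b'
  Position 6 ('d'): matches sub[3] = 'd'
All 4 characters matched => is a subsequence

1


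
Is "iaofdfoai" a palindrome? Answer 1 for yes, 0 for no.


Input: iaofdfoai
Reversed: iaofdfoai
  Compare pos 0 ('i') with pos 8 ('i'): match
  Compare pos 1 ('a') with pos 7 ('a'): match
  Compare pos 2 ('o') with pos 6 ('o'): match
  Compare pos 3 ('f') with pos 5 ('f'): match
Result: palindrome

1


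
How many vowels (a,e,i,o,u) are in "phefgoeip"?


Input: phefgoeip
Checking each character:
  'p' at position 0: consonant
  'h' at position 1: consonant
  'e' at position 2: vowel (running total: 1)
  'f' at position 3: consonant
  'g' at position 4: consonant
  'o' at position 5: vowel (running total: 2)
  'e' at position 6: vowel (running total: 3)
  'i' at position 7: vowel (running total: 4)
  'p' at position 8: consonant
Total vowels: 4

4


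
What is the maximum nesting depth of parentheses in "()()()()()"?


Input: "()()()()()"
Tracking depth:
  Position 0 '(': depth becomes 1
  Position 1 ')': depth becomes 0
  Position 2 '(': depth becomes 1
  Position 3 ')': depth becomes 0
  Position 4 '(': depth becomes 1
  Position 5 ')': depth becomes 0
  Position 6 '(': depth becomes 1
  Position 7 ')': depth becomes 0
  Position 8 '(': depth becomes 1
  Position 9 ')': depth becomes 0
Maximum depth reached: 1

1


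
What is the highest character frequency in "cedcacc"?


Input: cedcacc
Character counts:
  'a': 1
  'c': 4
  'd': 1
  'e': 1
Maximum frequency: 4

4


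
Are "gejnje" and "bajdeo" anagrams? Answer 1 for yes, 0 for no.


Strings: "gejnje", "bajdeo"
Sorted first:  eegjjn
Sorted second: abdejo
Differ at position 0: 'e' vs 'a' => not anagrams

0
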